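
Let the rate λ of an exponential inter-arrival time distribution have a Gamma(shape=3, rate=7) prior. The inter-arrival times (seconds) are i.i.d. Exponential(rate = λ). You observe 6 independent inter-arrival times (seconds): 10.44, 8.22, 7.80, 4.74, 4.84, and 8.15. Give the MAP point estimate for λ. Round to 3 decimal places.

The Exponential(rate=λ) likelihood is ∝ λ^n e^(−λΣtᵢ). Here n = 6 and Σtᵢ = 10.44 + 8.22 + 7.80 + 4.74 + 4.84 + 8.15 = 44.19.
Posterior ∝ λ^2e^(−7λ) · λ^6e^(−44.19λ) = λ^8e^(−51.19λ), i.e. Gamma(9, 51.19).
Mode = (a−1)/b = 8/51.19 ≈ 0.156.

λ̂_MAP = 0.156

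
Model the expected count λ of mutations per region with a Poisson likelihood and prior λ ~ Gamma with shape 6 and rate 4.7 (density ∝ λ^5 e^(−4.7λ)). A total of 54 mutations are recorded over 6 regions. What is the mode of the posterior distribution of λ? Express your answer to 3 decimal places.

Σxᵢ = 54, n = 6.
Posterior ∝ λ^5e^(−4.7λ) · λ^54e^(−6λ) = λ^59e^(−10.7λ), i.e. Gamma(shape=60, rate=10.7).
The mode of a Gamma(a, b) with a ≥ 1 (shape–rate) is (a−1)/b = 59/10.7 ≈ 5.514.

λ̂_MAP = 5.514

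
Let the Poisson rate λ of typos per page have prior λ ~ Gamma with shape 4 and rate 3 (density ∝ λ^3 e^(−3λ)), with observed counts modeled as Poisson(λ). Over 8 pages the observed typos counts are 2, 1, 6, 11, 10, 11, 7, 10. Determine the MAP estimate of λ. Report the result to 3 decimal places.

Σxᵢ = 2+1+6+11+10+11+7+10 = 58, with n = 8.
Posterior ∝ λ^3e^(−3λ) · λ^58e^(−8λ) = λ^61e^(−11λ), i.e. Gamma(shape=62, rate=11).
The mode of a Gamma(a, b) with a ≥ 1 (shape–rate) is (a−1)/b = 61/11 ≈ 5.545.

λ̂_MAP = 5.545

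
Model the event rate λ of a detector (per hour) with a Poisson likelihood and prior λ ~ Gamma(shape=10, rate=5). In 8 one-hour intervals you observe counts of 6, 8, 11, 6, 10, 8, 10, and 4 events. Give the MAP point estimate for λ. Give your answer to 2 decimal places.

Σxᵢ = 6+8+11+6+10+8+10+4 = 63, with n = 8.
Posterior ∝ λ^9e^(−5λ) · λ^63e^(−8λ) = λ^72e^(−13λ), i.e. Gamma(shape=73, rate=13).
The mode of a Gamma(a, b) with a ≥ 1 (shape–rate) is (a−1)/b = 72/13 ≈ 5.54.

λ̂_MAP = 5.54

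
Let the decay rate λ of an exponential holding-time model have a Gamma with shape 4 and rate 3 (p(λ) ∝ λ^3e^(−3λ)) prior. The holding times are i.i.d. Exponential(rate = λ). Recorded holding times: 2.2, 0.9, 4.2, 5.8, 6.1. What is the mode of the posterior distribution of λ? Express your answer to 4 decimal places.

The Exponential(rate=λ) likelihood is ∝ λ^n e^(−λΣtᵢ). Here n = 5 and Σtᵢ = 2.2 + 0.9 + 4.2 + 5.8 + 6.1 = 19.2.
Posterior ∝ λ^3e^(−3λ) · λ^5e^(−19.2λ) = λ^8e^(−22.2λ), i.e. Gamma(9, 22.2).
Mode = (a−1)/b = 8/22.2 ≈ 0.3604.

λ̂_MAP = 0.3604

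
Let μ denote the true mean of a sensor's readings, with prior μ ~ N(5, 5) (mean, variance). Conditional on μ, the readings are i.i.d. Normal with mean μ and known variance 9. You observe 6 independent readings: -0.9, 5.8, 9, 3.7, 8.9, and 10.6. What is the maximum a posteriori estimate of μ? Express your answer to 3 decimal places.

n = 6; x̄ = ((-0.9) + 5.8 + 9 + 3.7 + 8.9 + 10.6)/6 = 37.1/6 = 371/60 ≈ 6.1833.
For a Normal prior and Normal likelihood with known variance, the posterior is Normal; its mode equals its mean, the precision-weighted average.
Prior precision 1/σ₀² = 1/5 = 0.2; data precision n/σ² = 6/9 = 2/3.
μ̂ = (0.2·5 + (2/3)·(371/60)) / (0.2 + 2/3) = (461/90)/(13/15) = 461/78 ≈ 5.910.

μ̂_MAP = 5.910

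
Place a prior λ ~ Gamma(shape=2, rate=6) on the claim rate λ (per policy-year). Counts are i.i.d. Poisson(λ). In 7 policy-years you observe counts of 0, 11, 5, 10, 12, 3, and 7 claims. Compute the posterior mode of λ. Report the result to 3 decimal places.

λ̂_MAP = 3.769

Σxᵢ = 0+11+5+10+12+3+7 = 48, with n = 7.
Posterior ∝ λe^(−6λ) · λ^48e^(−7λ) = λ^49e^(−13λ), i.e. Gamma(shape=50, rate=13).
The mode of a Gamma(a, b) with a ≥ 1 (shape–rate) is (a−1)/b = 49/13 ≈ 3.769.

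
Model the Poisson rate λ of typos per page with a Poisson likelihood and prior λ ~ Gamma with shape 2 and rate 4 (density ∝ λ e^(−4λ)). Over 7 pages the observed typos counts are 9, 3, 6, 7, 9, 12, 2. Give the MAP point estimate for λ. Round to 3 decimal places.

Σxᵢ = 9+3+6+7+9+12+2 = 48, with n = 7.
Posterior ∝ λe^(−4λ) · λ^48e^(−7λ) = λ^49e^(−11λ), i.e. Gamma(shape=50, rate=11).
The mode of a Gamma(a, b) with a ≥ 1 (shape–rate) is (a−1)/b = 49/11 ≈ 4.455.

λ̂_MAP = 4.455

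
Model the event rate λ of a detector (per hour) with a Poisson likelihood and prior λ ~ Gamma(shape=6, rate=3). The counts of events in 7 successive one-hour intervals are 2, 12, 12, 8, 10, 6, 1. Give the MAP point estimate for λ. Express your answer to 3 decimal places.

Σxᵢ = 2+12+12+8+10+6+1 = 51, with n = 7.
Posterior ∝ λ^5e^(−3λ) · λ^51e^(−7λ) = λ^56e^(−10λ), i.e. Gamma(shape=57, rate=10).
The mode of a Gamma(a, b) with a ≥ 1 (shape–rate) is (a−1)/b = 56/10 ≈ 5.600.

λ̂_MAP = 5.600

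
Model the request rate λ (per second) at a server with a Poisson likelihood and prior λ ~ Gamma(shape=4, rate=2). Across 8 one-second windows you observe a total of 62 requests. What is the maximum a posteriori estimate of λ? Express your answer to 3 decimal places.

Σxᵢ = 62, n = 8.
Posterior ∝ λ^3e^(−2λ) · λ^62e^(−8λ) = λ^65e^(−10λ), i.e. Gamma(shape=66, rate=10).
The mode of a Gamma(a, b) with a ≥ 1 (shape–rate) is (a−1)/b = 65/10 ≈ 6.500.

λ̂_MAP = 6.500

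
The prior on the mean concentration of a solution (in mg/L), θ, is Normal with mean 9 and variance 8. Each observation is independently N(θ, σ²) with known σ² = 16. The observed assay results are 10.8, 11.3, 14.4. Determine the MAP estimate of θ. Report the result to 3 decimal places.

θ̂_MAP = 10.900

n = 3; x̄ = (10.8 + 11.3 + 14.4)/3 = 36.5/3 = 73/6 ≈ 12.1667.
For a Normal prior and Normal likelihood with known variance, the posterior is Normal; its mode equals its mean, the precision-weighted average.
Prior precision 1/σ₀² = 1/8 = 0.125; data precision n/σ² = 3/16 = 0.1875.
θ̂ = (0.125·9 + 0.1875·(73/6)) / (0.125 + 0.1875) = 3.40625/0.3125 = 10.900.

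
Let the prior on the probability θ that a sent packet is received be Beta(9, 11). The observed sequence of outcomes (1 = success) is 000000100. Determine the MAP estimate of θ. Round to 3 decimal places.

Prior: Beta(9, 11).
Data: 1 success in 9 trials (from the sequence). The binomial likelihood contributes θ(1−θ)^8, so the posterior is Beta(9+1, 11+8) = Beta(10, 19).
For Beta(a, b) with a, b > 1 the mode is (a−1)/(a+b−2) = 9/27 ≈ 0.333.

θ̂_MAP = 0.333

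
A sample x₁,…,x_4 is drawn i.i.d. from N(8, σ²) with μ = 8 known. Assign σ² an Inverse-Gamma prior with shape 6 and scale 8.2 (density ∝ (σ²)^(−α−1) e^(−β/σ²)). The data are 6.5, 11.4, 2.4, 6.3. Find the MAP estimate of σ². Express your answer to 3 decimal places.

Sum of squared deviations about the known mean: SS = (6.5−8)² + (11.4−8)² + (2.4−8)² + (6.3−8)² = 48.06.
The Normal likelihood contributes (σ²)^(−n/2) exp(−SS/(2σ²)), so the posterior is Inverse-Gamma(α + n/2, β + SS/2) = Inverse-Gamma(8, 32.23).
The mode of Inverse-Gamma(a, b) is b/(a+1) = 32.23/9 ≈ 3.581.

σ̂²_MAP = 3.581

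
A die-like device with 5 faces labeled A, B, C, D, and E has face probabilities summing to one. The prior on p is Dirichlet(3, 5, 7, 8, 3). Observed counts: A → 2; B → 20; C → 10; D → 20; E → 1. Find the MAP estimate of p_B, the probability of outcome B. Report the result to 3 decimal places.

The posterior is Dirichlet(αᵢ + nᵢ) = Dirichlet(5, 25, 17, 28, 4).
For a Dirichlet(a₁,…,a_K) with all aᵢ > 1, the mode has j-th component (aⱼ − 1)/(Σaᵢ − K).
Here Σaᵢ = 79 and K = 5, so p_B = (25 − 1)/(79 − 5) = 24/74 ≈ 0.324.

MAP estimate of p_B = 0.324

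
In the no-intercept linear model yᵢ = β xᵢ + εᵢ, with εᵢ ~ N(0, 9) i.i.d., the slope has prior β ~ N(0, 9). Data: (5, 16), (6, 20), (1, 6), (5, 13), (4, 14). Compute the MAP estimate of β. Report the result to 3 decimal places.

β̂_MAP = 3.144

log p(β | y) = −Σ(yᵢ − βxᵢ)²/(2·9) − β²/(2·9) + const.
Setting the derivative to zero: Σxᵢ(yᵢ − βxᵢ)/9 − β/9 = 0, so β = Σxᵢyᵢ / (Σxᵢ² + σ²/τ²).
Σxᵢyᵢ = 5·16 + 6·20 + 1·6 + 5·13 + 4·14 = 327; Σxᵢ² = 103; σ²/τ² = 1.
β̂_MAP = 327 / (103 + 1) = 327/104 ≈ 3.144.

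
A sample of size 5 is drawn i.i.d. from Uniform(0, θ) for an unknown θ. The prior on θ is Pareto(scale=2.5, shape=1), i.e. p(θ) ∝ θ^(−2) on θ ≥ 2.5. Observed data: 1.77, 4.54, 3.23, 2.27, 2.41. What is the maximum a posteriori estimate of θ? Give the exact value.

θ̂_MAP = 4.54

The Uniform(0, θ) likelihood is θ^(−n) for θ ≥ max(xᵢ), zero otherwise. Here max(xᵢ) = 4.54.
Posterior ∝ θ^(−2) · θ^(−5) = θ^(−7) on θ ≥ max(2.5, 4.54) = 4.54.
This density is strictly decreasing in θ, so the posterior mode lies at the lower boundary of the support.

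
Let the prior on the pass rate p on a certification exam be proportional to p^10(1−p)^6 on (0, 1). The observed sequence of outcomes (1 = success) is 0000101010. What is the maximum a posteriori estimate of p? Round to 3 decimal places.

The prior density ∝ p^10(1−p)^6 is the kernel of Beta(11, 7).
Data: 3 successes in 10 trials (from the sequence). The binomial likelihood contributes p^3(1−p)^7, so the posterior is Beta(11+3, 7+7) = Beta(14, 14).
For Beta(a, b) with a, b > 1 the mode is (a−1)/(a+b−2) = 13/26 ≈ 0.500.

p̂_MAP = 0.500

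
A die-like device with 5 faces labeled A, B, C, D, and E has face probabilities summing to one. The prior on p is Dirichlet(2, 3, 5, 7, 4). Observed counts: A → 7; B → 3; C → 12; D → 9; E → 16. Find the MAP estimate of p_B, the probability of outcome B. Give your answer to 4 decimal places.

The posterior is Dirichlet(αᵢ + nᵢ) = Dirichlet(9, 6, 17, 16, 20).
For a Dirichlet(a₁,…,a_K) with all aᵢ > 1, the mode has j-th component (aⱼ − 1)/(Σaᵢ − K).
Here Σaᵢ = 68 and K = 5, so p_B = (6 − 1)/(68 − 5) = 5/63 ≈ 0.0794.

MAP estimate of p_B = 0.0794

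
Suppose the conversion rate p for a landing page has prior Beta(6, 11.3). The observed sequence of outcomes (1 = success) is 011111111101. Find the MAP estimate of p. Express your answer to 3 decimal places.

Prior: Beta(6, 11.3).
Data: 10 successes in 12 trials (from the sequence). The binomial likelihood contributes p^10(1−p)^2, so the posterior is Beta(6+10, 11.3+2) = Beta(16, 13.3).
For Beta(a, b) with a, b > 1 the mode is (a−1)/(a+b−2) = 15/27.3 ≈ 0.549.

p̂_MAP = 0.549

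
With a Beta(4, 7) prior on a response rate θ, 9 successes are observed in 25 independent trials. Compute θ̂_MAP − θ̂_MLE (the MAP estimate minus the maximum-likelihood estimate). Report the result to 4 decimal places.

Posterior is Beta(13, 23); MAP = (13−1)/(36−2) = 12/34 ≈ 0.35294.
MLE ignores the prior: θ̂_MLE = k/n = 9/25 ≈ 0.36000.
Difference = 12/34 − 9/25 = -3/425 ≈ -0.0071.

MAP − MLE = -0.0071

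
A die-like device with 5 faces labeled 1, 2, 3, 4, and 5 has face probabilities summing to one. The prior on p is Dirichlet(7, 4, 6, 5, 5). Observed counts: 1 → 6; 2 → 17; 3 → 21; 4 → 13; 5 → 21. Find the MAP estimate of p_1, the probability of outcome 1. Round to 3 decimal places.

The posterior is Dirichlet(αᵢ + nᵢ) = Dirichlet(13, 21, 27, 18, 26).
For a Dirichlet(a₁,…,a_K) with all aᵢ > 1, the mode has j-th component (aⱼ − 1)/(Σaᵢ − K).
Here Σaᵢ = 105 and K = 5, so p_1 = (13 − 1)/(105 − 5) = 12/100 ≈ 0.120.

MAP estimate: 0.120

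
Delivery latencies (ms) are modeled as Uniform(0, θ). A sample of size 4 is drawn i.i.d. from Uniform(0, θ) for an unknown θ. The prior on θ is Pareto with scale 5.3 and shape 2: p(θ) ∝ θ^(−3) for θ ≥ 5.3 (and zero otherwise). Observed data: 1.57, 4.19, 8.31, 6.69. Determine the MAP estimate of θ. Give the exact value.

θ̂_MAP = 8.31

The Uniform(0, θ) likelihood is θ^(−n) for θ ≥ max(xᵢ), zero otherwise. Here max(xᵢ) = 8.31.
Posterior ∝ θ^(−3) · θ^(−4) = θ^(−7) on θ ≥ max(5.3, 8.31) = 8.31.
This density is strictly decreasing in θ, so the posterior mode lies at the lower boundary of the support.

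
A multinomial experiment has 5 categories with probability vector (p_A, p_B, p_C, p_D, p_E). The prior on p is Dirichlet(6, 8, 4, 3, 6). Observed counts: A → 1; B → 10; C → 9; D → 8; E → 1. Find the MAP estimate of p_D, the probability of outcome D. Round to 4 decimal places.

The posterior is Dirichlet(αᵢ + nᵢ) = Dirichlet(7, 18, 13, 11, 7).
For a Dirichlet(a₁,…,a_K) with all aᵢ > 1, the mode has j-th component (aⱼ − 1)/(Σaᵢ − K).
Here Σaᵢ = 56 and K = 5, so p_D = (11 − 1)/(56 − 5) = 10/51 ≈ 0.1961.

MAP estimate of p_D = 0.1961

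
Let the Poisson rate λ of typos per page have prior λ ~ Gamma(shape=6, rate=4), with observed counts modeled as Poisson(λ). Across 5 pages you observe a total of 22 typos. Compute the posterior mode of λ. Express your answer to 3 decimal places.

Σxᵢ = 22, n = 5.
Posterior ∝ λ^5e^(−4λ) · λ^22e^(−5λ) = λ^27e^(−9λ), i.e. Gamma(shape=28, rate=9).
The mode of a Gamma(a, b) with a ≥ 1 (shape–rate) is (a−1)/b = 27/9 ≈ 3.000.

λ̂_MAP = 3.000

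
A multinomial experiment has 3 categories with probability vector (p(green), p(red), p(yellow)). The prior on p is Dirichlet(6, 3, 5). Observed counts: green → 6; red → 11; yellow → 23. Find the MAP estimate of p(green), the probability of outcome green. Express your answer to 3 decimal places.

MAP estimate of p(green) = 0.216

The posterior is Dirichlet(αᵢ + nᵢ) = Dirichlet(12, 14, 28).
For a Dirichlet(a₁,…,a_K) with all aᵢ > 1, the mode has j-th component (aⱼ − 1)/(Σaᵢ − K).
Here Σaᵢ = 54 and K = 3, so p(green) = (12 − 1)/(54 − 3) = 11/51 ≈ 0.216.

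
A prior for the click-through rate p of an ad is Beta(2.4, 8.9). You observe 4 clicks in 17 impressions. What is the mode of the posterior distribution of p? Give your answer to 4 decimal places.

p̂_MAP = 0.2053

Prior: Beta(2.4, 8.9).
Data: 4 successes in 17 trials. The binomial likelihood contributes p^4(1−p)^13, so the posterior is Beta(2.4+4, 8.9+13) = Beta(6.4, 21.9).
For Beta(a, b) with a, b > 1 the mode is (a−1)/(a+b−2) = 5.4/26.3 ≈ 0.2053.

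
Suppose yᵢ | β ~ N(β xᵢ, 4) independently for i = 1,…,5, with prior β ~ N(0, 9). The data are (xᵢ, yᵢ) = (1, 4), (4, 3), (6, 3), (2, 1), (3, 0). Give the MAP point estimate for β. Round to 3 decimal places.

log p(β | y) = −Σ(yᵢ − βxᵢ)²/(2·4) − β²/(2·9) + const.
Setting the derivative to zero: Σxᵢ(yᵢ − βxᵢ)/4 − β/9 = 0, so β = Σxᵢyᵢ / (Σxᵢ² + σ²/τ²).
Σxᵢyᵢ = 1·4 + 4·3 + 6·3 + 2·1 + 3·0 = 36; Σxᵢ² = 66; σ²/τ² = 4/9.
β̂_MAP = 36 / (66 + 4/9) = 36/(598/9) = 162/299 ≈ 0.542.

β̂_MAP = 0.542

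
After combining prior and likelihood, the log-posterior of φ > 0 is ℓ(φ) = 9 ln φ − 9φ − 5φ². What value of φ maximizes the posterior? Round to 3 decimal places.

ℓ'(φ) = 9/φ − 9 − 10φ. Setting this to zero and multiplying by φ: 10φ² + 9φ − 9 = 0.
φ = (−9 + √(9² + 4·10·9)) / (2·10) = (−9 + √441) / 20 = (−9 + 21)/20 = 3/5.
ℓ''(φ) = −9/φ² − 10 < 0, confirming a maximum.

φ̂_MAP = 0.600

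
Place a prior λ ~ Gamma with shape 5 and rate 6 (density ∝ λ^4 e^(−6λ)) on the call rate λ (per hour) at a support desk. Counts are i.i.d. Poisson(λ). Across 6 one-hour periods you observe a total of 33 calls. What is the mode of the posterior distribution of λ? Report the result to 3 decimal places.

λ̂_MAP = 3.083

Σxᵢ = 33, n = 6.
Posterior ∝ λ^4e^(−6λ) · λ^33e^(−6λ) = λ^37e^(−12λ), i.e. Gamma(shape=38, rate=12).
The mode of a Gamma(a, b) with a ≥ 1 (shape–rate) is (a−1)/b = 37/12 ≈ 3.083.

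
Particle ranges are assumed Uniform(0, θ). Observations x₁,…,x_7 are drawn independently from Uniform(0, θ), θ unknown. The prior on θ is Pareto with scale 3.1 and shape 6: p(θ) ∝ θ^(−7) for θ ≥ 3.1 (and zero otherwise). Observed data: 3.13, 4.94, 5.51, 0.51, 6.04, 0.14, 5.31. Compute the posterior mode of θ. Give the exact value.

The Uniform(0, θ) likelihood is θ^(−n) for θ ≥ max(xᵢ), zero otherwise. Here max(xᵢ) = 6.04.
Posterior ∝ θ^(−7) · θ^(−7) = θ^(−14) on θ ≥ max(3.1, 6.04) = 6.04.
This density is strictly decreasing in θ, so the posterior mode lies at the lower boundary of the support.

θ̂_MAP = 6.04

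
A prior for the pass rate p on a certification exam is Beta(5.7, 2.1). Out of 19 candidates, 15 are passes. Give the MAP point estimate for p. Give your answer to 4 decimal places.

Prior: Beta(5.7, 2.1).
Data: 15 successes in 19 trials. The binomial likelihood contributes p^15(1−p)^4, so the posterior is Beta(5.7+15, 2.1+4) = Beta(20.7, 6.1).
For Beta(a, b) with a, b > 1 the mode is (a−1)/(a+b−2) = 19.7/24.8 ≈ 0.7944.

p̂_MAP = 0.7944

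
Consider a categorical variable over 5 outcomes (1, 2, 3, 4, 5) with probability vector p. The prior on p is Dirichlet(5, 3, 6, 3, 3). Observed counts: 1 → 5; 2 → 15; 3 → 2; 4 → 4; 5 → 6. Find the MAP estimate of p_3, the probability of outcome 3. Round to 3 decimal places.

The posterior is Dirichlet(αᵢ + nᵢ) = Dirichlet(10, 18, 8, 7, 9).
For a Dirichlet(a₁,…,a_K) with all aᵢ > 1, the mode has j-th component (aⱼ − 1)/(Σaᵢ − K).
Here Σaᵢ = 52 and K = 5, so p_3 = (8 − 1)/(52 − 5) = 7/47 ≈ 0.149.

MAP estimate: 0.149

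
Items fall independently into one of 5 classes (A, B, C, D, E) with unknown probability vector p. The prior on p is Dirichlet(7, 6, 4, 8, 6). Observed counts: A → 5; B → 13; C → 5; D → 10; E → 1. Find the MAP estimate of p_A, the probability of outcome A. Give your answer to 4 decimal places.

The posterior is Dirichlet(αᵢ + nᵢ) = Dirichlet(12, 19, 9, 18, 7).
For a Dirichlet(a₁,…,a_K) with all aᵢ > 1, the mode has j-th component (aⱼ − 1)/(Σaᵢ − K).
Here Σaᵢ = 65 and K = 5, so p_A = (12 − 1)/(65 − 5) = 11/60 ≈ 0.1833.

MAP estimate of p_A = 0.1833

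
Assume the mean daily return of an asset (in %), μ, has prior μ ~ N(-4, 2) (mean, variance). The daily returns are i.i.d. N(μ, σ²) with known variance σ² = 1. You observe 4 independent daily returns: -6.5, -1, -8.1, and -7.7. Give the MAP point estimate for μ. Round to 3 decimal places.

μ̂_MAP = -5.622

n = 4; x̄ = ((-6.5) + (-1) + (-8.1) + (-7.7))/4 = -23.3/4 = -5.825.
For a Normal prior and Normal likelihood with known variance, the posterior is Normal; its mode equals its mean, the precision-weighted average.
Prior precision 1/σ₀² = 1/2 = 0.5; data precision n/σ² = 4/1 = 4.
μ̂ = (0.5·(-4) + 4·(-5.825)) / (0.5 + 4) = (-25.3)/4.5 = -253/45 ≈ -5.622.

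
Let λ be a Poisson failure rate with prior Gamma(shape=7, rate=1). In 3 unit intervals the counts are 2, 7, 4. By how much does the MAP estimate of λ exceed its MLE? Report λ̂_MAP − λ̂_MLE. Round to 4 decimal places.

MAP − MLE = 0.4167

Σxᵢ = 13. Posterior is Gamma(20, 4); MAP = (20−1)/4 = 19/4 ≈ 4.75000.
MLE = x̄ = 13/3 ≈ 4.33333.
Difference = 19/4 − 13/3 = 5/12 ≈ 0.4167.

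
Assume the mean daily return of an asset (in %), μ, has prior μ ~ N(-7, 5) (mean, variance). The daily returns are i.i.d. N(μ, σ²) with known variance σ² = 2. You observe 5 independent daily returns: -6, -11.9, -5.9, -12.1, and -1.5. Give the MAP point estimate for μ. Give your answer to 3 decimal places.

n = 5; x̄ = ((-6) + (-11.9) + (-5.9) + (-12.1) + (-1.5))/5 = -37.4/5 = -7.48.
For a Normal prior and Normal likelihood with known variance, the posterior is Normal; its mode equals its mean, the precision-weighted average.
Prior precision 1/σ₀² = 1/5 = 0.2; data precision n/σ² = 5/2 = 2.5.
μ̂ = (0.2·(-7) + 2.5·(-7.48)) / (0.2 + 2.5) = (-20.1)/2.7 = -67/9 ≈ -7.444.

μ̂_MAP = -7.444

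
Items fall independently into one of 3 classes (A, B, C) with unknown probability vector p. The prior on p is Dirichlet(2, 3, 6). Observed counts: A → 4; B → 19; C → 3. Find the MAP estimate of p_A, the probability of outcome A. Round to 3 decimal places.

MAP estimate of p_A = 0.147

The posterior is Dirichlet(αᵢ + nᵢ) = Dirichlet(6, 22, 9).
For a Dirichlet(a₁,…,a_K) with all aᵢ > 1, the mode has j-th component (aⱼ − 1)/(Σaᵢ − K).
Here Σaᵢ = 37 and K = 3, so p_A = (6 − 1)/(37 − 3) = 5/34 ≈ 0.147.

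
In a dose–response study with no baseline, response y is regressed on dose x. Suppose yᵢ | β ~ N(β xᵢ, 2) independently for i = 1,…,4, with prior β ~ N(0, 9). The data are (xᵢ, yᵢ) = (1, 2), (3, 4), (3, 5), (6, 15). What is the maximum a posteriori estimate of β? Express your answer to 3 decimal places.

β̂_MAP = 2.155

log p(β | y) = −Σ(yᵢ − βxᵢ)²/(2·2) − β²/(2·9) + const.
Setting the derivative to zero: Σxᵢ(yᵢ − βxᵢ)/2 − β/9 = 0, so β = Σxᵢyᵢ / (Σxᵢ² + σ²/τ²).
Σxᵢyᵢ = 1·2 + 3·4 + 3·5 + 6·15 = 119; Σxᵢ² = 55; σ²/τ² = 2/9.
β̂_MAP = 119 / (55 + 2/9) = 119/(497/9) = 153/71 ≈ 2.155.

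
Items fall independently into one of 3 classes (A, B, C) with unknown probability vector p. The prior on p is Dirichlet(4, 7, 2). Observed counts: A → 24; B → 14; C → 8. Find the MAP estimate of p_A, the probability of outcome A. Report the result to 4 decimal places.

The posterior is Dirichlet(αᵢ + nᵢ) = Dirichlet(28, 21, 10).
For a Dirichlet(a₁,…,a_K) with all aᵢ > 1, the mode has j-th component (aⱼ − 1)/(Σaᵢ − K).
Here Σaᵢ = 59 and K = 3, so p_A = (28 − 1)/(59 − 3) = 27/56 ≈ 0.4821.

MAP estimate of p_A = 0.4821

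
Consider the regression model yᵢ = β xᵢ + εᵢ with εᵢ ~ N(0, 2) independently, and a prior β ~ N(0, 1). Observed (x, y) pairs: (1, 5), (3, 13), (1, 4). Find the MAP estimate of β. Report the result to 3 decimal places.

β̂_MAP = 3.692

log p(β | y) = −Σ(yᵢ − βxᵢ)²/(2·2) − β²/(2·1) + const.
Setting the derivative to zero: Σxᵢ(yᵢ − βxᵢ)/2 − β/1 = 0, so β = Σxᵢyᵢ / (Σxᵢ² + σ²/τ²).
Σxᵢyᵢ = 1·5 + 3·13 + 1·4 = 48; Σxᵢ² = 11; σ²/τ² = 2.
β̂_MAP = 48 / (11 + 2) = 48/13 ≈ 3.692.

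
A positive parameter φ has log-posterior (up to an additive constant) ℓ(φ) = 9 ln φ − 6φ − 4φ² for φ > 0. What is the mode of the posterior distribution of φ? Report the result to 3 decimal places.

φ̂_MAP = 0.750

ℓ'(φ) = 9/φ − 6 − 8φ. Setting this to zero and multiplying by φ: 8φ² + 6φ − 9 = 0.
φ = (−6 + √(6² + 4·8·9)) / (2·8) = (−6 + √324) / 16 = (−6 + 18)/16 = 3/4.
ℓ''(φ) = −9/φ² − 8 < 0, confirming a maximum.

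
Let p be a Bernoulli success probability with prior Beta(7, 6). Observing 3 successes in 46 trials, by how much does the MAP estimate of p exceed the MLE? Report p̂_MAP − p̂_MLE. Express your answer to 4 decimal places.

Posterior is Beta(10, 49); MAP = (10−1)/(59−2) = 9/57 ≈ 0.15789.
MLE ignores the prior: p̂_MLE = k/n = 3/46 ≈ 0.06522.
Difference = 9/57 − 3/46 = 81/874 ≈ 0.0927.

MAP − MLE = 0.0927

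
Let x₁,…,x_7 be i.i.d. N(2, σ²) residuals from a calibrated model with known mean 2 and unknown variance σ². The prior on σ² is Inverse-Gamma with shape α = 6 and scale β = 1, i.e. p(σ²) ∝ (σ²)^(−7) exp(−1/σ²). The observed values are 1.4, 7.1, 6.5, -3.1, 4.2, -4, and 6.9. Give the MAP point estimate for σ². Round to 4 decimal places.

Sum of squared deviations about the known mean: SS = (1.4−2)² + (7.1−2)² + (6.5−2)² + (-3.1−2)² + (4.2−2)² + (-4−2)² + (6.9−2)² = 137.48.
The Normal likelihood contributes (σ²)^(−n/2) exp(−SS/(2σ²)), so the posterior is Inverse-Gamma(α + n/2, β + SS/2) = Inverse-Gamma(9.5, 69.74).
The mode of Inverse-Gamma(a, b) is b/(a+1) = 69.74/10.5 ≈ 6.6419.

σ̂²_MAP = 6.6419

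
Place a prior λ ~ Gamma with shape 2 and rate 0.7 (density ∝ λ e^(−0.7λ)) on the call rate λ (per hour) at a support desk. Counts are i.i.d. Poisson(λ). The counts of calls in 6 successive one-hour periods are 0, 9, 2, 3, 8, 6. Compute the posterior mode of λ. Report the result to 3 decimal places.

Σxᵢ = 0+9+2+3+8+6 = 28, with n = 6.
Posterior ∝ λe^(−0.7λ) · λ^28e^(−6λ) = λ^29e^(−6.7λ), i.e. Gamma(shape=30, rate=6.7).
The mode of a Gamma(a, b) with a ≥ 1 (shape–rate) is (a−1)/b = 29/6.7 ≈ 4.328.

λ̂_MAP = 4.328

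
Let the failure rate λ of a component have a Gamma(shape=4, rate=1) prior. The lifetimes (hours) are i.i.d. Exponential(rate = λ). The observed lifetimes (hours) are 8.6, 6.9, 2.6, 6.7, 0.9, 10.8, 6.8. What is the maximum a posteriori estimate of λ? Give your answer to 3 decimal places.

λ̂_MAP = 0.226

The Exponential(rate=λ) likelihood is ∝ λ^n e^(−λΣtᵢ). Here n = 7 and Σtᵢ = 8.6 + 6.9 + 2.6 + 6.7 + 0.9 + 10.8 + 6.8 = 43.3.
Posterior ∝ λ^3e^(−1λ) · λ^7e^(−43.3λ) = λ^10e^(−44.3λ), i.e. Gamma(11, 44.3).
Mode = (a−1)/b = 10/44.3 ≈ 0.226.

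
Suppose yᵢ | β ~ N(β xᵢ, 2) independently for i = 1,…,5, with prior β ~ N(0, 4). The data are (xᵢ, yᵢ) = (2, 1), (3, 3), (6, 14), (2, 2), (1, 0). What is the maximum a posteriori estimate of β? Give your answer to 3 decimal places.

log p(β | y) = −Σ(yᵢ − βxᵢ)²/(2·2) − β²/(2·4) + const.
Setting the derivative to zero: Σxᵢ(yᵢ − βxᵢ)/2 − β/4 = 0, so β = Σxᵢyᵢ / (Σxᵢ² + σ²/τ²).
Σxᵢyᵢ = 2·1 + 3·3 + 6·14 + 2·2 + 1·0 = 99; Σxᵢ² = 54; σ²/τ² = 0.5.
β̂_MAP = 99 / (54 + 0.5) = 99/54.5 ≈ 1.817.

β̂_MAP = 1.817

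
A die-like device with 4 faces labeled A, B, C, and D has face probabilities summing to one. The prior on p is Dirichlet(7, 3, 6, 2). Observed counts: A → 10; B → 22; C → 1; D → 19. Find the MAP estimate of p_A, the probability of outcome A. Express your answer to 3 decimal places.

MAP estimate of p_A = 0.242

The posterior is Dirichlet(αᵢ + nᵢ) = Dirichlet(17, 25, 7, 21).
For a Dirichlet(a₁,…,a_K) with all aᵢ > 1, the mode has j-th component (aⱼ − 1)/(Σaᵢ − K).
Here Σaᵢ = 70 and K = 4, so p_A = (17 − 1)/(70 − 4) = 16/66 ≈ 0.242.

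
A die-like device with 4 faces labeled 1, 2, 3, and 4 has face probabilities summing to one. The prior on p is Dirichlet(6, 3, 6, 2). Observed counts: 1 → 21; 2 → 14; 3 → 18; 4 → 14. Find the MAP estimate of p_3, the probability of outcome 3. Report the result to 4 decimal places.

MAP estimate: 0.2875

The posterior is Dirichlet(αᵢ + nᵢ) = Dirichlet(27, 17, 24, 16).
For a Dirichlet(a₁,…,a_K) with all aᵢ > 1, the mode has j-th component (aⱼ − 1)/(Σaᵢ − K).
Here Σaᵢ = 84 and K = 4, so p_3 = (24 − 1)/(84 − 4) = 23/80 ≈ 0.2875.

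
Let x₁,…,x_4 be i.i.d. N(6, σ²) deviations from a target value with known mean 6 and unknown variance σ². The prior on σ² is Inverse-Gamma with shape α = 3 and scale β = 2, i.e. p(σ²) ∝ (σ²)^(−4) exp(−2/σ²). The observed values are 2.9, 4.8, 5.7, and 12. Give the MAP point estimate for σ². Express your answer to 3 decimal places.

Sum of squared deviations about the known mean: SS = (2.9−6)² + (4.8−6)² + (5.7−6)² + (12−6)² = 47.14.
The Normal likelihood contributes (σ²)^(−n/2) exp(−SS/(2σ²)), so the posterior is Inverse-Gamma(α + n/2, β + SS/2) = Inverse-Gamma(5, 25.57).
The mode of Inverse-Gamma(a, b) is b/(a+1) = 25.57/6 ≈ 4.262.

σ̂²_MAP = 4.262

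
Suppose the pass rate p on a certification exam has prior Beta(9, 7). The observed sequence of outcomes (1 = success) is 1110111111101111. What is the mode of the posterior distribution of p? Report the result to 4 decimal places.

p̂_MAP = 0.7333

Prior: Beta(9, 7).
Data: 14 successes in 16 trials (from the sequence). The binomial likelihood contributes p^14(1−p)^2, so the posterior is Beta(9+14, 7+2) = Beta(23, 9).
For Beta(a, b) with a, b > 1 the mode is (a−1)/(a+b−2) = 22/30 ≈ 0.7333.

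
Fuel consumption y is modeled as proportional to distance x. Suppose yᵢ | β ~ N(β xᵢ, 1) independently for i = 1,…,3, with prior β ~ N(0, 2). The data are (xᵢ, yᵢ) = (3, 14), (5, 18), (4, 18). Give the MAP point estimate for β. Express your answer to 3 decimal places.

β̂_MAP = 4.040

log p(β | y) = −Σ(yᵢ − βxᵢ)²/(2·1) − β²/(2·2) + const.
Setting the derivative to zero: Σxᵢ(yᵢ − βxᵢ)/1 − β/2 = 0, so β = Σxᵢyᵢ / (Σxᵢ² + σ²/τ²).
Σxᵢyᵢ = 3·14 + 5·18 + 4·18 = 204; Σxᵢ² = 50; σ²/τ² = 0.5.
β̂_MAP = 204 / (50 + 0.5) = 204/50.5 ≈ 4.040.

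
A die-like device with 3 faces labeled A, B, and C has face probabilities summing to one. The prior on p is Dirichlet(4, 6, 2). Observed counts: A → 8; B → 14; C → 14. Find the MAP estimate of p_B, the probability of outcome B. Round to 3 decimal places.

The posterior is Dirichlet(αᵢ + nᵢ) = Dirichlet(12, 20, 16).
For a Dirichlet(a₁,…,a_K) with all aᵢ > 1, the mode has j-th component (aⱼ − 1)/(Σaᵢ − K).
Here Σaᵢ = 48 and K = 3, so p_B = (20 − 1)/(48 − 3) = 19/45 ≈ 0.422.

MAP estimate of p_B = 0.422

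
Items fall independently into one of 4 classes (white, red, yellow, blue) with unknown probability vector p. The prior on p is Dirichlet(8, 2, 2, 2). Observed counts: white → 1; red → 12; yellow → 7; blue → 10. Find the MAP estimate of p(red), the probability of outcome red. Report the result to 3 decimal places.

The posterior is Dirichlet(αᵢ + nᵢ) = Dirichlet(9, 14, 9, 12).
For a Dirichlet(a₁,…,a_K) with all aᵢ > 1, the mode has j-th component (aⱼ − 1)/(Σaᵢ − K).
Here Σaᵢ = 44 and K = 4, so p(red) = (14 − 1)/(44 − 4) = 13/40 ≈ 0.325.

MAP estimate of p(red) = 0.325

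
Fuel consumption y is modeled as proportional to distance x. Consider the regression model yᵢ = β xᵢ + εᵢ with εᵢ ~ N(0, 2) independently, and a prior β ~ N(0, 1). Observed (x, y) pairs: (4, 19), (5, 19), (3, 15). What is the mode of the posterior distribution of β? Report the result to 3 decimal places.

log p(β | y) = −Σ(yᵢ − βxᵢ)²/(2·2) − β²/(2·1) + const.
Setting the derivative to zero: Σxᵢ(yᵢ − βxᵢ)/2 − β/1 = 0, so β = Σxᵢyᵢ / (Σxᵢ² + σ²/τ²).
Σxᵢyᵢ = 4·19 + 5·19 + 3·15 = 216; Σxᵢ² = 50; σ²/τ² = 2.
β̂_MAP = 216 / (50 + 2) = 216/52 ≈ 4.154.

β̂_MAP = 4.154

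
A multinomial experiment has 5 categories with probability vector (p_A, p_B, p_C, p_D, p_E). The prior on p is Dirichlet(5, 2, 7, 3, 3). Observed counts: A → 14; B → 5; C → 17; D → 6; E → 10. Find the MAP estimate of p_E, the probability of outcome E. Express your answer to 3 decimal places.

MAP estimate of p_E = 0.179

The posterior is Dirichlet(αᵢ + nᵢ) = Dirichlet(19, 7, 24, 9, 13).
For a Dirichlet(a₁,…,a_K) with all aᵢ > 1, the mode has j-th component (aⱼ − 1)/(Σaᵢ − K).
Here Σaᵢ = 72 and K = 5, so p_E = (13 − 1)/(72 − 5) = 12/67 ≈ 0.179.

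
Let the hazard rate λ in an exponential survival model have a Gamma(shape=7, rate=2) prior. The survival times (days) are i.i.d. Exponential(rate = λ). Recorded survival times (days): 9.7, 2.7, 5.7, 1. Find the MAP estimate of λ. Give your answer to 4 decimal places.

λ̂_MAP = 0.4739

The Exponential(rate=λ) likelihood is ∝ λ^n e^(−λΣtᵢ). Here n = 4 and Σtᵢ = 9.7 + 2.7 + 5.7 + 1 = 19.1.
Posterior ∝ λ^6e^(−2λ) · λ^4e^(−19.1λ) = λ^10e^(−21.1λ), i.e. Gamma(11, 21.1).
Mode = (a−1)/b = 10/21.1 ≈ 0.4739.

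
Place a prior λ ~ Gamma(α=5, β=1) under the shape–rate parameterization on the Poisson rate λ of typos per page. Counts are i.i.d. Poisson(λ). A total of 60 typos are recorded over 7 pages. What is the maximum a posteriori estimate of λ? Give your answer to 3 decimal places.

Σxᵢ = 60, n = 7.
Posterior ∝ λ^4e^(−1λ) · λ^60e^(−7λ) = λ^64e^(−8λ), i.e. Gamma(shape=65, rate=8).
The mode of a Gamma(a, b) with a ≥ 1 (shape–rate) is (a−1)/b = 64/8 ≈ 8.000.

λ̂_MAP = 8.000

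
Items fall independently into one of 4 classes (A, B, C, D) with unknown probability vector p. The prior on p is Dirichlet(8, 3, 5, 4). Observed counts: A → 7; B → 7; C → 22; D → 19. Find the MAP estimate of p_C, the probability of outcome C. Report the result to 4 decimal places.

The posterior is Dirichlet(αᵢ + nᵢ) = Dirichlet(15, 10, 27, 23).
For a Dirichlet(a₁,…,a_K) with all aᵢ > 1, the mode has j-th component (aⱼ − 1)/(Σaᵢ − K).
Here Σaᵢ = 75 and K = 4, so p_C = (27 − 1)/(75 − 4) = 26/71 ≈ 0.3662.

MAP estimate of p_C = 0.3662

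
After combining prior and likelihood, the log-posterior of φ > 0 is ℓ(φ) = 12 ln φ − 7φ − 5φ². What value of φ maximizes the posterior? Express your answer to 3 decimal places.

φ̂_MAP = 0.800

ℓ'(φ) = 12/φ − 7 − 10φ. Setting this to zero and multiplying by φ: 10φ² + 7φ − 12 = 0.
φ = (−7 + √(7² + 4·10·12)) / (2·10) = (−7 + √529) / 20 = (−7 + 23)/20 = 4/5.
ℓ''(φ) = −12/φ² − 10 < 0, confirming a maximum.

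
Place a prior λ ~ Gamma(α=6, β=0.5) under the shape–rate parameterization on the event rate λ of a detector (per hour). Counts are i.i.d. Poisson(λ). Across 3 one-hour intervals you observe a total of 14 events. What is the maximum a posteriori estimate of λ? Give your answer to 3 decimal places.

Σxᵢ = 14, n = 3.
Posterior ∝ λ^5e^(−0.5λ) · λ^14e^(−3λ) = λ^19e^(−3.5λ), i.e. Gamma(shape=20, rate=3.5).
The mode of a Gamma(a, b) with a ≥ 1 (shape–rate) is (a−1)/b = 19/3.5 ≈ 5.429.

λ̂_MAP = 5.429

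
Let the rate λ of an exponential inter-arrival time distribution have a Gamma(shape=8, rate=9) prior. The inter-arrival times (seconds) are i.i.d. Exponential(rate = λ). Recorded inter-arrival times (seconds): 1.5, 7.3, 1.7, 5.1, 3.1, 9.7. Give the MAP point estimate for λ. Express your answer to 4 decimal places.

λ̂_MAP = 0.3476

The Exponential(rate=λ) likelihood is ∝ λ^n e^(−λΣtᵢ). Here n = 6 and Σtᵢ = 1.5 + 7.3 + 1.7 + 5.1 + 3.1 + 9.7 = 28.4.
Posterior ∝ λ^7e^(−9λ) · λ^6e^(−28.4λ) = λ^13e^(−37.4λ), i.e. Gamma(14, 37.4).
Mode = (a−1)/b = 13/37.4 ≈ 0.3476.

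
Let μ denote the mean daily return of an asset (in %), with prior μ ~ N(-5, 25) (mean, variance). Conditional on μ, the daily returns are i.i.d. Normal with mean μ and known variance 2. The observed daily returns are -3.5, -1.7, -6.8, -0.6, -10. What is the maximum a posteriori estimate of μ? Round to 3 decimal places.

n = 5; x̄ = ((-3.5) + (-1.7) + (-6.8) + (-0.6) + (-10))/5 = -22.6/5 = -4.52.
For a Normal prior and Normal likelihood with known variance, the posterior is Normal; its mode equals its mean, the precision-weighted average.
Prior precision 1/σ₀² = 1/25 = 0.04; data precision n/σ² = 5/2 = 2.5.
μ̂ = (0.04·(-5) + 2.5·(-4.52)) / (0.04 + 2.5) = (-11.5)/2.54 = -575/127 ≈ -4.528.

μ̂_MAP = -4.528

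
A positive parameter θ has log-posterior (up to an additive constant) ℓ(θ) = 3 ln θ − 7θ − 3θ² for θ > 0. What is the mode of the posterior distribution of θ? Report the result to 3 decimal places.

ℓ'(θ) = 3/θ − 7 − 6θ. Setting this to zero and multiplying by θ: 6θ² + 7θ − 3 = 0.
θ = (−7 + √(7² + 4·6·3)) / (2·6) = (−7 + √121) / 12 = (−7 + 11)/12 = 1/3.
ℓ''(θ) = −3/θ² − 6 < 0, confirming a maximum.

θ̂_MAP = 0.333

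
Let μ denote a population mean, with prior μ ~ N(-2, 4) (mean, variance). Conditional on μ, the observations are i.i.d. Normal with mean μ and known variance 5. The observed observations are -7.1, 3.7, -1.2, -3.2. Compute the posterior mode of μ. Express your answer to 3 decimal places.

n = 4; x̄ = ((-7.1) + 3.7 + (-1.2) + (-3.2))/4 = -7.8/4 = -1.95.
For a Normal prior and Normal likelihood with known variance, the posterior is Normal; its mode equals its mean, the precision-weighted average.
Prior precision 1/σ₀² = 1/4 = 0.25; data precision n/σ² = 4/5 = 0.8.
μ̂ = (0.25·(-2) + 0.8·(-1.95)) / (0.25 + 0.8) = (-2.06)/1.05 = -206/105 ≈ -1.962.

μ̂_MAP = -1.962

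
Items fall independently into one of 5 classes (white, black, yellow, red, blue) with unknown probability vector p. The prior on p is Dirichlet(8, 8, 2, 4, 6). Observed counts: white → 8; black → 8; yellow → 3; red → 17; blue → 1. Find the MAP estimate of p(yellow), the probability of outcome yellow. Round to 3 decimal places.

The posterior is Dirichlet(αᵢ + nᵢ) = Dirichlet(16, 16, 5, 21, 7).
For a Dirichlet(a₁,…,a_K) with all aᵢ > 1, the mode has j-th component (aⱼ − 1)/(Σaᵢ − K).
Here Σaᵢ = 65 and K = 5, so p(yellow) = (5 − 1)/(65 − 5) = 4/60 ≈ 0.067.

MAP estimate of p(yellow) = 0.067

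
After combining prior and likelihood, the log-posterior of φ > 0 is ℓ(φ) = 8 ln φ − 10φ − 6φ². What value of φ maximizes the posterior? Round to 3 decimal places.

ℓ'(φ) = 8/φ − 10 − 12φ. Setting this to zero and multiplying by φ: 12φ² + 10φ − 8 = 0.
φ = (−10 + √(10² + 4·12·8)) / (2·12) = (−10 + √484) / 24 = (−10 + 22)/24 = 1/2.
ℓ''(φ) = −8/φ² − 12 < 0, confirming a maximum.

φ̂_MAP = 0.500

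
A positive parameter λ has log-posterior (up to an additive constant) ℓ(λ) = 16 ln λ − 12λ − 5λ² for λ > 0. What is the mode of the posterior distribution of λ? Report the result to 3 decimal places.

ℓ'(λ) = 16/λ − 12 − 10λ. Setting this to zero and multiplying by λ: 10λ² + 12λ − 16 = 0.
λ = (−12 + √(12² + 4·10·16)) / (2·10) = (−12 + √784) / 20 = (−12 + 28)/20 = 4/5.
ℓ''(λ) = −16/λ² − 10 < 0, confirming a maximum.

λ̂_MAP = 0.800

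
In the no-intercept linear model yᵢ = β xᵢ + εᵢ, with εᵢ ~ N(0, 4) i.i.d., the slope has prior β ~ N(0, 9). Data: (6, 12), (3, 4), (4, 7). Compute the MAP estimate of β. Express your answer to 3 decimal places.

β̂_MAP = 1.823

log p(β | y) = −Σ(yᵢ − βxᵢ)²/(2·4) − β²/(2·9) + const.
Setting the derivative to zero: Σxᵢ(yᵢ − βxᵢ)/4 − β/9 = 0, so β = Σxᵢyᵢ / (Σxᵢ² + σ²/τ²).
Σxᵢyᵢ = 6·12 + 3·4 + 4·7 = 112; Σxᵢ² = 61; σ²/τ² = 4/9.
β̂_MAP = 112 / (61 + 4/9) = 112/(553/9) = 144/79 ≈ 1.823.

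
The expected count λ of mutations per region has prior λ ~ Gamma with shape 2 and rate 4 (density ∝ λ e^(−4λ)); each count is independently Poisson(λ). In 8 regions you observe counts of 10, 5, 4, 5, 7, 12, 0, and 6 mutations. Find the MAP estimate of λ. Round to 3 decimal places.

λ̂_MAP = 4.167

Σxᵢ = 10+5+4+5+7+12+0+6 = 49, with n = 8.
Posterior ∝ λe^(−4λ) · λ^49e^(−8λ) = λ^50e^(−12λ), i.e. Gamma(shape=51, rate=12).
The mode of a Gamma(a, b) with a ≥ 1 (shape–rate) is (a−1)/b = 50/12 ≈ 4.167.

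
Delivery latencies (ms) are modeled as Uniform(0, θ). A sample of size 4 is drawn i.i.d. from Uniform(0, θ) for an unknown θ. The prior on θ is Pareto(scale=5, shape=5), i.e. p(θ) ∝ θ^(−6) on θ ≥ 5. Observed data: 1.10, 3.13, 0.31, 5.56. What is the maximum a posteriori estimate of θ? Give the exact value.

The Uniform(0, θ) likelihood is θ^(−n) for θ ≥ max(xᵢ), zero otherwise. Here max(xᵢ) = 5.56.
Posterior ∝ θ^(−6) · θ^(−4) = θ^(−10) on θ ≥ max(5, 5.56) = 5.56.
This density is strictly decreasing in θ, so the posterior mode lies at the lower boundary of the support.

θ̂_MAP = 5.56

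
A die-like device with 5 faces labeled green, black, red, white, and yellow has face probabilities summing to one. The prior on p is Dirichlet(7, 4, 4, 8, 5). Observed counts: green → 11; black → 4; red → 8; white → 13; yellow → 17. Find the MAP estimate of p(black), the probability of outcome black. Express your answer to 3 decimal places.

MAP estimate of p(black) = 0.092

The posterior is Dirichlet(αᵢ + nᵢ) = Dirichlet(18, 8, 12, 21, 22).
For a Dirichlet(a₁,…,a_K) with all aᵢ > 1, the mode has j-th component (aⱼ − 1)/(Σaᵢ − K).
Here Σaᵢ = 81 and K = 5, so p(black) = (8 − 1)/(81 − 5) = 7/76 ≈ 0.092.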